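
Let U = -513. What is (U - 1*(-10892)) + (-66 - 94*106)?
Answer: 349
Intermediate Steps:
(U - 1*(-10892)) + (-66 - 94*106) = (-513 - 1*(-10892)) + (-66 - 94*106) = (-513 + 10892) + (-66 - 9964) = 10379 - 10030 = 349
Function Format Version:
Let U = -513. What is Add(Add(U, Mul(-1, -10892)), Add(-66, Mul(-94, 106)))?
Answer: 349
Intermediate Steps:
Add(Add(U, Mul(-1, -10892)), Add(-66, Mul(-94, 106))) = Add(Add(-513, Mul(-1, -10892)), Add(-66, Mul(-94, 106))) = Add(Add(-513, 10892), Add(-66, -9964)) = Add(10379, -10030) = 349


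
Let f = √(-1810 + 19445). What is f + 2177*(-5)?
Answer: -10885 + √17635 ≈ -10752.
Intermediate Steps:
f = √17635 ≈ 132.80
f + 2177*(-5) = √17635 + 2177*(-5) = √17635 - 10885 = -10885 + √17635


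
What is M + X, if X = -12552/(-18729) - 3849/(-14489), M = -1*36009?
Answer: -3257103214160/90454827 ≈ -36008.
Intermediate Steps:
M = -36009
X = 84651283/90454827 (X = -12552*(-1/18729) - 3849*(-1/14489) = 4184/6243 + 3849/14489 = 84651283/90454827 ≈ 0.93584)
M + X = -36009 + 84651283/90454827 = -3257103214160/90454827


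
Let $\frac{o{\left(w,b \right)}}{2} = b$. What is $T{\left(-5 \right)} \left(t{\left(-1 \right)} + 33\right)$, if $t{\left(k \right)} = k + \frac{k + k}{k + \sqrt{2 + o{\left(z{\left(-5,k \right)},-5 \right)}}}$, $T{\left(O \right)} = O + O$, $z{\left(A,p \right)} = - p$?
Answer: $- \frac{2900}{9} - \frac{40 i \sqrt{2}}{9} \approx -322.22 - 6.2854 i$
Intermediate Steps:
$o{\left(w,b \right)} = 2 b$
$T{\left(O \right)} = 2 O$
$t{\left(k \right)} = k + \frac{2 k}{k + 2 i \sqrt{2}}$ ($t{\left(k \right)} = k + \frac{k + k}{k + \sqrt{2 + 2 \left(-5\right)}} = k + \frac{2 k}{k + \sqrt{2 - 10}} = k + \frac{2 k}{k + \sqrt{-8}} = k + \frac{2 k}{k + 2 i \sqrt{2}}$)
$T{\left(-5 \right)} \left(t{\left(-1 \right)} + 33\right) = 2 \left(-5\right) \left(- \frac{2 - 1 + 2 i \sqrt{2}}{-1 + 2 i \sqrt{2}} + 33\right) = - 10 \left(- \frac{1 + 2 i \sqrt{2}}{-1 + 2 i \sqrt{2}} + 33\right) = - 10 \left(33 - \frac{1 + 2 i \sqrt{2}}{-1 + 2 i \sqrt{2}}\right) = -330 + \frac{10 \left(1 + 2 i \sqrt{2}\right)}{-1 + 2 i \sqrt{2}}$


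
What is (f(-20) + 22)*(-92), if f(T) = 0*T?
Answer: -2024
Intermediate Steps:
f(T) = 0
(f(-20) + 22)*(-92) = (0 + 22)*(-92) = 22*(-92) = -2024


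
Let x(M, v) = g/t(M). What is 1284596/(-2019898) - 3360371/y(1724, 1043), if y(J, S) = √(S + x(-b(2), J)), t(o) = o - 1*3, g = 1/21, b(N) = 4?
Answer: -642298/1009949 - 23522597*√114990/76660 ≈ -1.0405e+5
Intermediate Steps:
g = 1/21 ≈ 0.047619
t(o) = -3 + o (t(o) = o - 3 = -3 + o)
x(M, v) = 1/(21*(-3 + M))
y(J, S) = √(-1/147 + S) (y(J, S) = √(S + 1/(21*(-3 - 1*4))) = √(S + 1/(21*(-3 - 4))) = √(S + (1/21)/(-7)) = √(S + (1/21)*(-⅐)) = √(S - 1/147) = √(-1/147 + S))
1284596/(-2019898) - 3360371/y(1724, 1043) = 1284596/(-2019898) - 3360371*21/√(-3 + 441*1043) = 1284596*(-1/2019898) - 3360371*21/√(-3 + 459963) = -642298/1009949 - 3360371*7*√114990/76660 = -642298/1009949 - 23522597*√114990/76660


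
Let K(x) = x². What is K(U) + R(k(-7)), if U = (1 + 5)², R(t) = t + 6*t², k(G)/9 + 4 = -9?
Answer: 83313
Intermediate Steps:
k(G) = -117 (k(G) = -36 + 9*(-9) = -36 - 81 = -117)
U = 36 (U = 6² = 36)
K(U) + R(k(-7)) = 36² - 117*(1 + 6*(-117)) = 1296 - 117*(1 - 702) = 1296 - 117*(-701) = 1296 + 82017 = 83313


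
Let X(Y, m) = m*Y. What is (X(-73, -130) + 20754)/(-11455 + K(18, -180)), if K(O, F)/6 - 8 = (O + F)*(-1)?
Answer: -30244/10435 ≈ -2.8983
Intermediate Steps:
X(Y, m) = Y*m
K(O, F) = 48 - 6*F - 6*O (K(O, F) = 48 + 6*((O + F)*(-1)) = 48 + 6*((F + O)*(-1)) = 48 + 6*(-F - O) = 48 + (-6*F - 6*O) = 48 - 6*F - 6*O)
(X(-73, -130) + 20754)/(-11455 + K(18, -180)) = (-73*(-130) + 20754)/(-11455 + (48 - 6*(-180) - 6*18)) = (9490 + 20754)/(-11455 + (48 + 1080 - 108)) = 30244/(-11455 + 1020) = 30244/(-10435) = 30244*(-1/10435) = -30244/10435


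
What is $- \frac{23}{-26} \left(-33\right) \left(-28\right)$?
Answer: $\frac{10626}{13} \approx 817.38$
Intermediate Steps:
$- \frac{23}{-26} \left(-33\right) \left(-28\right) = \left(-23\right) \left(- \frac{1}{26}\right) \left(-33\right) \left(-28\right) = \frac{23}{26} \left(-33\right) \left(-28\right) = \left(- \frac{759}{26}\right) \left(-28\right) = \frac{10626}{13}$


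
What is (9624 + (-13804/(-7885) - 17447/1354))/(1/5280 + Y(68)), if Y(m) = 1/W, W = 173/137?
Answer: 9374610603448464/772464813257 ≈ 12136.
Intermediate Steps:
W = 173/137 (W = 173*(1/137) = 173/137 ≈ 1.2628)
Y(m) = 137/173 (Y(m) = 1/(173/137) = 137/173)
(9624 + (-13804/(-7885) - 17447/1354))/(1/5280 + Y(68)) = (9624 + (-13804/(-7885) - 17447/1354))/(1/5280 + 137/173) = (9624 + (-13804*(-1/7885) - 17447*1/1354))/(1/5280 + 137/173) = (9624 + (13804/7885 - 17447/1354))/(723533/913440) = (9624 - 118878979/10676290)*(913440/723533) = (102629735981/10676290)*(913440/723533) = 9374610603448464/772464813257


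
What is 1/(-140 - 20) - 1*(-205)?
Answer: 32799/160 ≈ 204.99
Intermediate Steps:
1/(-140 - 20) - 1*(-205) = 1/(-160) + 205 = -1/160 + 205 = 32799/160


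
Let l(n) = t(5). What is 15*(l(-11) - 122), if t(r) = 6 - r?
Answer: -1815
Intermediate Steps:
l(n) = 1 (l(n) = 6 - 1*5 = 6 - 5 = 1)
15*(l(-11) - 122) = 15*(1 - 122) = 15*(-121) = -1815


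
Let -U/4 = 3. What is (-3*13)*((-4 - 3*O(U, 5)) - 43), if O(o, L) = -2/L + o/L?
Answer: 7527/5 ≈ 1505.4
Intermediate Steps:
U = -12 (U = -4*3 = -12)
(-3*13)*((-4 - 3*O(U, 5)) - 43) = (-3*13)*((-4 - 3*(-2 - 12)/5) - 43) = -39*((-4 - 3*(-14)/5) - 43) = -39*((-4 - 3*(-14/5)) - 43) = -39*((-4 + 42/5) - 43) = -39*(22/5 - 43) = -39*(-193/5) = 7527/5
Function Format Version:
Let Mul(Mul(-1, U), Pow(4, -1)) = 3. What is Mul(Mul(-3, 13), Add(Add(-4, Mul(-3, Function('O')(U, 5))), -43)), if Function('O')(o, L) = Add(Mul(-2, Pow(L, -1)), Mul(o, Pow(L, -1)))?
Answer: Rational(7527, 5) ≈ 1505.4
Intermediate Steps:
U = -12 (U = Mul(-4, 3) = -12)
Mul(Mul(-3, 13), Add(Add(-4, Mul(-3, Function('O')(U, 5))), -43)) = Mul(Mul(-3, 13), Add(Add(-4, Mul(-3, Mul(Pow(5, -1), Add(-2, -12)))), -43)) = Mul(-39, Add(Add(-4, Mul(-3, Mul(Rational(1, 5), -14))), -43)) = Mul(-39, Add(Add(-4, Mul(-3, Rational(-14, 5))), -43)) = Mul(-39, Add(Add(-4, Rational(42, 5)), -43)) = Mul(-39, Add(Rational(22, 5), -43)) = Mul(-39, Rational(-193, 5)) = Rational(7527, 5)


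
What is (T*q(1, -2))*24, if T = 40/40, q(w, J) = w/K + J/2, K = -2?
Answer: -36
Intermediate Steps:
q(w, J) = J/2 - w/2 (q(w, J) = w/(-2) + J/2 = w*(-½) + J*(½) = -w/2 + J/2 = J/2 - w/2)
T = 1 (T = 40*(1/40) = 1)
(T*q(1, -2))*24 = (1*((½)*(-2) - ½*1))*24 = (1*(-1 - ½))*24 = (1*(-3/2))*24 = -3/2*24 = -36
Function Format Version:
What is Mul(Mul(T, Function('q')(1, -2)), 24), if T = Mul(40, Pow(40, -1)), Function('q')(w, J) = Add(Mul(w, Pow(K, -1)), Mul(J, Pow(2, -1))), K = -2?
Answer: -36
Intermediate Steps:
Function('q')(w, J) = Add(Mul(Rational(1, 2), J), Mul(Rational(-1, 2), w)) (Function('q')(w, J) = Add(Mul(w, Pow(-2, -1)), Mul(J, Pow(2, -1))) = Add(Mul(w, Rational(-1, 2)), Mul(J, Rational(1, 2))) = Add(Mul(Rational(-1, 2), w), Mul(Rational(1, 2), J)) = Add(Mul(Rational(1, 2), J), Mul(Rational(-1, 2), w)))
T = 1 (T = Mul(40, Rational(1, 40)) = 1)
Mul(Mul(T, Function('q')(1, -2)), 24) = Mul(Mul(1, Add(Mul(Rational(1, 2), -2), Mul(Rational(-1, 2), 1))), 24) = Mul(Mul(1, Add(-1, Rational(-1, 2))), 24) = Mul(Mul(1, Rational(-3, 2)), 24) = Mul(Rational(-3, 2), 24) = -36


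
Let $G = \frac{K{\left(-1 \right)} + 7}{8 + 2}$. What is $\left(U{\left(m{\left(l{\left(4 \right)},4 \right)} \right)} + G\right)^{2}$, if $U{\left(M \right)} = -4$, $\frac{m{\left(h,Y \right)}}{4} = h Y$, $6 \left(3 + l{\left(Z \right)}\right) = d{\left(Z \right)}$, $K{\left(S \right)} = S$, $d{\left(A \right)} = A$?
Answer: $\frac{289}{25} \approx 11.56$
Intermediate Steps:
$l{\left(Z \right)} = -3 + \frac{Z}{6}$
$m{\left(h,Y \right)} = 4 Y h$ ($m{\left(h,Y \right)} = 4 h Y = 4 Y h$)
$G = \frac{3}{5}$ ($G = \frac{-1 + 7}{8 + 2} = \frac{6}{10} = 6 \cdot \frac{1}{10} = \frac{3}{5} \approx 0.6$)
$\left(U{\left(m{\left(l{\left(4 \right)},4 \right)} \right)} + G\right)^{2} = \left(-4 + \frac{3}{5}\right)^{2} = \left(- \frac{17}{5}\right)^{2} = \frac{289}{25}$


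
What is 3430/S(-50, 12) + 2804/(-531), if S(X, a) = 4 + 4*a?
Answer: 837761/13806 ≈ 60.681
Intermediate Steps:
3430/S(-50, 12) + 2804/(-531) = 3430/(4 + 4*12) + 2804/(-531) = 3430/(4 + 48) + 2804*(-1/531) = 3430/52 - 2804/531 = 3430*(1/52) - 2804/531 = 1715/26 - 2804/531 = 837761/13806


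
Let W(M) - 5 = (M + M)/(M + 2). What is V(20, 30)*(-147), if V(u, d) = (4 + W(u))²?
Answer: -2081667/121 ≈ -17204.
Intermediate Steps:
W(M) = 5 + 2*M/(2 + M) (W(M) = 5 + (M + M)/(M + 2) = 5 + (2*M)/(2 + M) = 5 + 2*M/(2 + M))
V(u, d) = (4 + (10 + 7*u)/(2 + u))²
V(20, 30)*(-147) = ((18 + 11*20)²/(2 + 20)²)*(-147) = ((18 + 220)²/22²)*(-147) = ((1/484)*238²)*(-147) = ((1/484)*56644)*(-147) = (14161/121)*(-147) = -2081667/121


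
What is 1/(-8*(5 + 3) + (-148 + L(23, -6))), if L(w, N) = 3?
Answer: -1/209 ≈ -0.0047847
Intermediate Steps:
1/(-8*(5 + 3) + (-148 + L(23, -6))) = 1/(-8*(5 + 3) + (-148 + 3)) = 1/(-8*8 - 145) = 1/(-64 - 145) = 1/(-209) = -1/209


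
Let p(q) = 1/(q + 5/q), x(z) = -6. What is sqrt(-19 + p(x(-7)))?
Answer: I*sqrt(32185)/41 ≈ 4.3757*I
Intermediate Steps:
sqrt(-19 + p(x(-7))) = sqrt(-19 - 6/(5 + (-6)**2)) = sqrt(-19 - 6/(5 + 36)) = sqrt(-19 - 6/41) = sqrt(-785/41) = I*sqrt(32185)/41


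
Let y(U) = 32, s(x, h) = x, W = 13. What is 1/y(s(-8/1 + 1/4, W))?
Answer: 1/32 ≈ 0.031250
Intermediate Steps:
1/y(s(-8/1 + 1/4, W)) = 1/32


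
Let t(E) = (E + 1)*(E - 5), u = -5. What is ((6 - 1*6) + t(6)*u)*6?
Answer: -210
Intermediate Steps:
t(E) = (1 + E)*(-5 + E)
((6 - 1*6) + t(6)*u)*6 = ((6 - 1*6) + (-5 + 6**2 - 4*6)*(-5))*6 = ((6 - 6) + (-5 + 36 - 24)*(-5))*6 = (0 + 7*(-5))*6 = (0 - 35)*6 = -35*6 = -210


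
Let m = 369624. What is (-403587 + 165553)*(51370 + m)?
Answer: -100210885796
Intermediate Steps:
(-403587 + 165553)*(51370 + m) = (-403587 + 165553)*(51370 + 369624) = -238034*420994 = -100210885796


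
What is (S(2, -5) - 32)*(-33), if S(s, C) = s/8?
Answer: 4191/4 ≈ 1047.8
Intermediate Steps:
S(s, C) = s/8 (S(s, C) = s*(1/8) = s/8)
(S(2, -5) - 32)*(-33) = ((1/8)*2 - 32)*(-33) = (1/4 - 32)*(-33) = -127/4*(-33) = 4191/4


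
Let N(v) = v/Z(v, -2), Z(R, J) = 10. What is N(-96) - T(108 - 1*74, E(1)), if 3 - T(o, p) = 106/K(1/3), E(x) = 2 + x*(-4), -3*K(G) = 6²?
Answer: -643/30 ≈ -21.433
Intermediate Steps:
K(G) = -12 (K(G) = -⅓*6² = -⅓*36 = -12)
N(v) = v/10
E(x) = 2 - 4*x
T(o, p) = 71/6 (T(o, p) = 3 - 106/(-12) = 3 - 106*(-1)/12 = 3 - 1*(-53/6) = 3 + 53/6 = 71/6)
N(-96) - T(108 - 1*74, E(1)) = (⅒)*(-96) - 1*71/6 = -48/5 - 71/6 = -643/30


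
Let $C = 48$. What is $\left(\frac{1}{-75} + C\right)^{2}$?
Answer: $\frac{12952801}{5625} \approx 2302.7$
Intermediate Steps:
$\left(\frac{1}{-75} + C\right)^{2} = \left(\frac{1}{-75} + 48\right)^{2} = \left(- \frac{1}{75} + 48\right)^{2} = \left(\frac{3599}{75}\right)^{2} = \frac{12952801}{5625}$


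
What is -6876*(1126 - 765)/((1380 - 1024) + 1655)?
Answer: -2482236/2011 ≈ -1234.3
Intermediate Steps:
-6876*(1126 - 765)/((1380 - 1024) + 1655) = -6876*361/(356 + 1655) = -6876/(2011*(1/361)) = -6876/2011/361 = -6876*361/2011 = -2482236/2011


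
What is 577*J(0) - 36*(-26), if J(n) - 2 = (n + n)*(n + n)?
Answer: 2090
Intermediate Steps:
J(n) = 2 + 4*n**2 (J(n) = 2 + (n + n)*(n + n) = 2 + (2*n)*(2*n) = 2 + 4*n**2)
577*J(0) - 36*(-26) = 577*(2 + 4*0**2) - 36*(-26) = 577*(2 + 4*0) + 936 = 577*(2 + 0) + 936 = 577*2 + 936 = 1154 + 936 = 2090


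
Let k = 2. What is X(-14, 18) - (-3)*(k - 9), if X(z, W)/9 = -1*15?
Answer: -156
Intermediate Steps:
X(z, W) = -135 (X(z, W) = 9*(-1*15) = 9*(-15) = -135)
X(-14, 18) - (-3)*(k - 9) = -135 - (-3)*(2 - 9) = -135 - (-3)*(-7) = -135 - 1*21 = -135 - 21 = -156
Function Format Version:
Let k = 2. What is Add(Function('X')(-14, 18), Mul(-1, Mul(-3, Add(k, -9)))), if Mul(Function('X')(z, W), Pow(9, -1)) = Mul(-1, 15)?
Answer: -156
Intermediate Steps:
Function('X')(z, W) = -135 (Function('X')(z, W) = Mul(9, Mul(-1, 15)) = Mul(9, -15) = -135)
Add(Function('X')(-14, 18), Mul(-1, Mul(-3, Add(k, -9)))) = Add(-135, Mul(-1, Mul(-3, Add(2, -9)))) = Add(-135, Mul(-1, Mul(-3, -7))) = Add(-135, Mul(-1, 21)) = Add(-135, -21) = -156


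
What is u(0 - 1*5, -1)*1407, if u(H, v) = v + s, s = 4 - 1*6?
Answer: -4221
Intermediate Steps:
s = -2 (s = 4 - 6 = -2)
u(H, v) = -2 + v (u(H, v) = v - 2 = -2 + v)
u(0 - 1*5, -1)*1407 = (-2 - 1)*1407 = -3*1407 = -4221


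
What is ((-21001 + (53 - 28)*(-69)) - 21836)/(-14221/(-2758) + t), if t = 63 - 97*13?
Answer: 40967332/1096621 ≈ 37.358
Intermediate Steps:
t = -1198 (t = 63 - 1261 = -1198)
((-21001 + (53 - 28)*(-69)) - 21836)/(-14221/(-2758) + t) = ((-21001 + (53 - 28)*(-69)) - 21836)/(-14221/(-2758) - 1198) = ((-21001 + 25*(-69)) - 21836)/(-14221*(-1/2758) - 1198) = ((-21001 - 1725) - 21836)/(14221/2758 - 1198) = (-22726 - 21836)/(-3289863/2758) = -44562*(-2758/3289863) = 40967332/1096621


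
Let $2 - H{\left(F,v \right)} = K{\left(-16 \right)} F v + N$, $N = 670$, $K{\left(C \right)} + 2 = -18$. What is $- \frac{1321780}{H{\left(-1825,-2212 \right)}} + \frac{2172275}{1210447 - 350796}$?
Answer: $\frac{3350911891760}{1334729388291} \approx 2.5106$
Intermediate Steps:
$K{\left(C \right)} = -20$ ($K{\left(C \right)} = -2 - 18 = -20$)
$H{\left(F,v \right)} = -668 + 20 F v$ ($H{\left(F,v \right)} = 2 - \left(- 20 F v + 670\right) = 2 - \left(670 - 20 F v\right) = 2 + \left(-670 + 20 F v\right) = -668 + 20 F v$)
$- \frac{1321780}{H{\left(-1825,-2212 \right)}} + \frac{2172275}{1210447 - 350796} = - \frac{1321780}{-668 + 20 \left(-1825\right) \left(-2212\right)} + \frac{2172275}{1210447 - 350796} = - \frac{1321780}{-668 + 80738000} + \frac{2172275}{859651} = - \frac{1321780}{80737332} + 2172275 \cdot \frac{1}{859651} = \left(-1321780\right) \frac{1}{80737332} + \frac{2172275}{859651} = - \frac{330445}{20184333} + \frac{2172275}{859651} = \frac{3350911891760}{1334729388291}$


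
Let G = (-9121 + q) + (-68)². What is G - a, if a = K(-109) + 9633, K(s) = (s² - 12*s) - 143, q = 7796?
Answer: -19380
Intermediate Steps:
K(s) = -143 + s² - 12*s
a = 22679 (a = (-143 + (-109)² - 12*(-109)) + 9633 = (-143 + 11881 + 1308) + 9633 = 13046 + 9633 = 22679)
G = 3299 (G = (-9121 + 7796) + (-68)² = -1325 + 4624 = 3299)
G - a = 3299 - 1*22679 = 3299 - 22679 = -19380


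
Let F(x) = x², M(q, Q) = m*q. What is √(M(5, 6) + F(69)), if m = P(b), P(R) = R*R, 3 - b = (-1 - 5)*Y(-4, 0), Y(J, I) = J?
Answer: 9*√86 ≈ 83.463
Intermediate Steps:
b = -21 (b = 3 - (-1 - 5)*(-4) = 3 - (-6)*(-4) = 3 - 1*24 = 3 - 24 = -21)
P(R) = R²
m = 441 (m = (-21)² = 441)
M(q, Q) = 441*q
√(M(5, 6) + F(69)) = √(441*5 + 69²) = √(2205 + 4761) = √6966 = 9*√86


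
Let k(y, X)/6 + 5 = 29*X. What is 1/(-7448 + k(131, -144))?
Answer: -1/32534 ≈ -3.0737e-5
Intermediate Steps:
k(y, X) = -30 + 174*X (k(y, X) = -30 + 6*(29*X) = -30 + 174*X)
1/(-7448 + k(131, -144)) = 1/(-7448 + (-30 + 174*(-144))) = 1/(-7448 + (-30 - 25056)) = 1/(-7448 - 25086) = 1/(-32534) = -1/32534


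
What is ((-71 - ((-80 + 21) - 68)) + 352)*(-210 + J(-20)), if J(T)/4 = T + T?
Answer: -150960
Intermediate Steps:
J(T) = 8*T (J(T) = 4*(T + T) = 4*(2*T) = 8*T)
((-71 - ((-80 + 21) - 68)) + 352)*(-210 + J(-20)) = ((-71 - ((-80 + 21) - 68)) + 352)*(-210 + 8*(-20)) = ((-71 - (-59 - 68)) + 352)*(-210 - 160) = ((-71 - 1*(-127)) + 352)*(-370) = ((-71 + 127) + 352)*(-370) = (56 + 352)*(-370) = 408*(-370) = -150960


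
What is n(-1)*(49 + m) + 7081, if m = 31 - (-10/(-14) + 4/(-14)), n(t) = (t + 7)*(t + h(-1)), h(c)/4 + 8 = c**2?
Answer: -47351/7 ≈ -6764.4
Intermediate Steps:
h(c) = -32 + 4*c**2
n(t) = (-28 + t)*(7 + t) (n(t) = (t + 7)*(t + (-32 + 4*(-1)**2)) = (7 + t)*(t + (-32 + 4*1)) = (7 + t)*(t + (-32 + 4)) = (7 + t)*(t - 28) = (7 + t)*(-28 + t) = (-28 + t)*(7 + t))
m = 214/7 (m = 31 - (-10*(-1/14) + 4*(-1/14)) = 31 - (5/7 - 2/7) = 31 - 1*3/7 = 31 - 3/7 = 214/7 ≈ 30.571)
n(-1)*(49 + m) + 7081 = (-196 + (-1)**2 - 21*(-1))*(49 + 214/7) + 7081 = (-196 + 1 + 21)*(557/7) + 7081 = -174*557/7 + 7081 = -96918/7 + 7081 = -47351/7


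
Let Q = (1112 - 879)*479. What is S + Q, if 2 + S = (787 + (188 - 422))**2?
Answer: 417414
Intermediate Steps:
S = 305807 (S = -2 + (787 + (188 - 422))**2 = -2 + (787 - 234)**2 = -2 + 553**2 = -2 + 305809 = 305807)
Q = 111607 (Q = 233*479 = 111607)
S + Q = 305807 + 111607 = 417414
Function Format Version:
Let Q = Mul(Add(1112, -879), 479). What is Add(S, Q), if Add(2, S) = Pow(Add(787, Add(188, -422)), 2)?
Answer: 417414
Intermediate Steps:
S = 305807 (S = Add(-2, Pow(Add(787, Add(188, -422)), 2)) = Add(-2, Pow(Add(787, -234), 2)) = Add(-2, Pow(553, 2)) = Add(-2, 305809) = 305807)
Q = 111607 (Q = Mul(233, 479) = 111607)
Add(S, Q) = Add(305807, 111607) = 417414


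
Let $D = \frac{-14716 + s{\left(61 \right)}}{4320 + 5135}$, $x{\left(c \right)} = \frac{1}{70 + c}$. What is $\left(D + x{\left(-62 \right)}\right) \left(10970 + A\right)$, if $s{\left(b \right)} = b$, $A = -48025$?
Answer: $\frac{798794635}{15128} \approx 52802.0$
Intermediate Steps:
$D = - \frac{2931}{1891}$ ($D = \frac{-14716 + 61}{4320 + 5135} = - \frac{14655}{9455} = \left(-14655\right) \frac{1}{9455} = - \frac{2931}{1891} \approx -1.55$)
$\left(D + x{\left(-62 \right)}\right) \left(10970 + A\right) = \left(- \frac{2931}{1891} + \frac{1}{70 - 62}\right) \left(10970 - 48025\right) = \left(- \frac{2931}{1891} + \frac{1}{8}\right) \left(-37055\right) = \left(- \frac{21557}{15128}\right) \left(-37055\right) = \frac{798794635}{15128}$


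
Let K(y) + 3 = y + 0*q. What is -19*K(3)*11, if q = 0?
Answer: 0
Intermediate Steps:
K(y) = -3 + y (K(y) = -3 + (y + 0*0) = -3 + (y + 0) = -3 + y)
-19*K(3)*11 = -19*(-3 + 3)*11 = -19*0*11 = 0*11 = 0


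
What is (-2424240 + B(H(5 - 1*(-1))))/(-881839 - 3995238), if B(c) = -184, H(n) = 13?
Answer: 2424424/4877077 ≈ 0.49711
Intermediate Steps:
(-2424240 + B(H(5 - 1*(-1))))/(-881839 - 3995238) = (-2424240 - 184)/(-881839 - 3995238) = -2424424/(-4877077) = -2424424*(-1/4877077) = 2424424/4877077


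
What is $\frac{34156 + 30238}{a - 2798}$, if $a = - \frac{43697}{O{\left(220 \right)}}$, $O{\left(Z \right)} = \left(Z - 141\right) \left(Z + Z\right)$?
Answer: $- \frac{2238335440}{97302177} \approx -23.004$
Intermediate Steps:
$O{\left(Z \right)} = 2 Z \left(-141 + Z\right)$ ($O{\left(Z \right)} = \left(-141 + Z\right) 2 Z = 2 Z \left(-141 + Z\right)$)
$a = - \frac{43697}{34760}$ ($a = - \frac{43697}{2 \cdot 220 \left(-141 + 220\right)} = - \frac{43697}{2 \cdot 220 \cdot 79} = - \frac{43697}{34760} \approx -1.2571$)
$\frac{34156 + 30238}{a - 2798} = \frac{34156 + 30238}{- \frac{43697}{34760} - 2798} = \frac{64394}{- \frac{97302177}{34760}} = 64394 \left(- \frac{34760}{97302177}\right) = - \frac{2238335440}{97302177}$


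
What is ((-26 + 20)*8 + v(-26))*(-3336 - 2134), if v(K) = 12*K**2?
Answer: -44110080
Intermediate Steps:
((-26 + 20)*8 + v(-26))*(-3336 - 2134) = ((-26 + 20)*8 + 12*(-26)**2)*(-3336 - 2134) = (-6*8 + 12*676)*(-5470) = (-48 + 8112)*(-5470) = 8064*(-5470) = -44110080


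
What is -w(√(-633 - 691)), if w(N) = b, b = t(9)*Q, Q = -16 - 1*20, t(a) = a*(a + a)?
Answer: 5832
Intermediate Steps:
t(a) = 2*a² (t(a) = a*(2*a) = 2*a²)
Q = -36 (Q = -16 - 20 = -36)
b = -5832 (b = (2*9²)*(-36) = (2*81)*(-36) = 162*(-36) = -5832)
w(N) = -5832
-w(√(-633 - 691)) = -1*(-5832) = 5832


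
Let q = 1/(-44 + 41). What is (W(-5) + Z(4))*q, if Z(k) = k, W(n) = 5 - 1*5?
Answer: -4/3 ≈ -1.3333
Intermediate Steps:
W(n) = 0 (W(n) = 5 - 5 = 0)
q = -⅓ (q = 1/(-3) = -⅓ ≈ -0.33333)
(W(-5) + Z(4))*q = (0 + 4)*(-⅓) = 4*(-⅓) = -4/3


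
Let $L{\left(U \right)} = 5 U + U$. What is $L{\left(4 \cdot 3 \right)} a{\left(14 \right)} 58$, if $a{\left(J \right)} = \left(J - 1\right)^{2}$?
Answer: $705744$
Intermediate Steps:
$L{\left(U \right)} = 6 U$
$a{\left(J \right)} = \left(-1 + J\right)^{2}$
$L{\left(4 \cdot 3 \right)} a{\left(14 \right)} 58 = 6 \cdot 4 \cdot 3 \left(-1 + 14\right)^{2} \cdot 58 = 6 \cdot 12 \cdot 13^{2} \cdot 58 = 72 \cdot 169 \cdot 58 = 12168 \cdot 58 = 705744$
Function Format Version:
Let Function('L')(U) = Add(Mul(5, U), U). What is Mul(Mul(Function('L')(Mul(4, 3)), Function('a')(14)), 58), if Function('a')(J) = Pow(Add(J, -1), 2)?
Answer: 705744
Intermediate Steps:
Function('L')(U) = Mul(6, U)
Function('a')(J) = Pow(Add(-1, J), 2)
Mul(Mul(Function('L')(Mul(4, 3)), Function('a')(14)), 58) = Mul(Mul(Mul(6, Mul(4, 3)), Pow(Add(-1, 14), 2)), 58) = Mul(Mul(Mul(6, 12), Pow(13, 2)), 58) = Mul(Mul(72, 169), 58) = Mul(12168, 58) = 705744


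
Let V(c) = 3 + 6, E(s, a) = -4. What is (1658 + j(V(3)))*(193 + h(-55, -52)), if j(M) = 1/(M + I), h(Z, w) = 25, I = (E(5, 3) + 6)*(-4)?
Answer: 361662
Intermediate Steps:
I = -8 (I = (-4 + 6)*(-4) = 2*(-4) = -8)
V(c) = 9
j(M) = 1/(-8 + M) (j(M) = 1/(M - 8) = 1/(-8 + M))
(1658 + j(V(3)))*(193 + h(-55, -52)) = (1658 + 1/(-8 + 9))*(193 + 25) = (1658 + 1/1)*218 = (1658 + 1)*218 = 1659*218 = 361662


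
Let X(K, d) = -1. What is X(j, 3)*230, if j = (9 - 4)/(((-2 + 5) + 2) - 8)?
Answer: -230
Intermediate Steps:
j = -5/3 (j = 5/((3 + 2) - 8) = 5/(5 - 8) = 5/(-3) = 5*(-⅓) = -5/3 ≈ -1.6667)
X(j, 3)*230 = -1*230 = -230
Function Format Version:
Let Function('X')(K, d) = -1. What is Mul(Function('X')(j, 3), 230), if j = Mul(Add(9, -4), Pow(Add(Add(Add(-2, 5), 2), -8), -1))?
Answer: -230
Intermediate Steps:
j = Rational(-5, 3) (j = Mul(5, Pow(Add(Add(3, 2), -8), -1)) = Mul(5, Pow(Add(5, -8), -1)) = Mul(5, Pow(-3, -1)) = Mul(5, Rational(-1, 3)) = Rational(-5, 3) ≈ -1.6667)
Mul(Function('X')(j, 3), 230) = Mul(-1, 230) = -230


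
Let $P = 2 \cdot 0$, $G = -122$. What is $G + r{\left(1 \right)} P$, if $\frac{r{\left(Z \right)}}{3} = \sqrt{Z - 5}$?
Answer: $-122$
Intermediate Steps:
$r{\left(Z \right)} = 3 \sqrt{-5 + Z}$ ($r{\left(Z \right)} = 3 \sqrt{Z - 5} = 3 \sqrt{-5 + Z}$)
$P = 0$
$G + r{\left(1 \right)} P = -122 + 3 \sqrt{-5 + 1} \cdot 0 = -122 + 3 \sqrt{-4} \cdot 0 = -122 + 3 \cdot 2 i 0 = -122 + 6 i 0 = -122 + 0 = -122$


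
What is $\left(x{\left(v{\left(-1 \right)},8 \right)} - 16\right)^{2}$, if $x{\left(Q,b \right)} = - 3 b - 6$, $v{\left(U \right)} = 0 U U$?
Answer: $2116$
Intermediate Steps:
$v{\left(U \right)} = 0$ ($v{\left(U \right)} = 0 U = 0$)
$x{\left(Q,b \right)} = -6 - 3 b$
$\left(x{\left(v{\left(-1 \right)},8 \right)} - 16\right)^{2} = \left(\left(-6 - 24\right) - 16\right)^{2} = \left(-30 - 16\right)^{2} = \left(-46\right)^{2} = 2116$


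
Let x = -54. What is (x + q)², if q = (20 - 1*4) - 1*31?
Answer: 4761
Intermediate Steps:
q = -15 (q = (20 - 4) - 31 = 16 - 31 = -15)
(x + q)² = (-54 - 15)² = (-69)² = 4761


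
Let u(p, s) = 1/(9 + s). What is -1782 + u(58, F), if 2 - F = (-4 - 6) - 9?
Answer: -53459/30 ≈ -1782.0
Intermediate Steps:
F = 21 (F = 2 - ((-4 - 6) - 9) = 2 - (-10 - 9) = 2 - 1*(-19) = 2 + 19 = 21)
-1782 + u(58, F) = -1782 + 1/(9 + 21) = -1782 + 1/30 = -53459/30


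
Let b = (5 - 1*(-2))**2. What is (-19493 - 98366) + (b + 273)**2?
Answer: -14175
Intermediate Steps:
b = 49 (b = (5 + 2)**2 = 7**2 = 49)
(-19493 - 98366) + (b + 273)**2 = (-19493 - 98366) + (49 + 273)**2 = -117859 + 322**2 = -117859 + 103684 = -14175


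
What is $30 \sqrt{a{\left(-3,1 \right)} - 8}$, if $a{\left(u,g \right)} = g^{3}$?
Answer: $30 i \sqrt{7} \approx 79.373 i$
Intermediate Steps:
$30 \sqrt{a{\left(-3,1 \right)} - 8} = 30 \sqrt{1^{3} - 8} = 30 \sqrt{1 - 8} = 30 \sqrt{-7} = 30 i \sqrt{7}$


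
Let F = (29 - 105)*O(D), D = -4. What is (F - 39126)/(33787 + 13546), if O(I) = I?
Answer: -38822/47333 ≈ -0.82019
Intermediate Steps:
F = 304 (F = (29 - 105)*(-4) = -76*(-4) = 304)
(F - 39126)/(33787 + 13546) = (304 - 39126)/(33787 + 13546) = -38822/47333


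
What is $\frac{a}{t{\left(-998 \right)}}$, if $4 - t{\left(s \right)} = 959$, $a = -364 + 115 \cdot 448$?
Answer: $- \frac{51156}{955} \approx -53.566$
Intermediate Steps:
$a = 51156$ ($a = -364 + 51520 = 51156$)
$t{\left(s \right)} = -955$ ($t{\left(s \right)} = 4 - 959 = -955$)
$\frac{a}{t{\left(-998 \right)}} = \frac{51156}{-955} = 51156 \left(- \frac{1}{955}\right) = - \frac{51156}{955}$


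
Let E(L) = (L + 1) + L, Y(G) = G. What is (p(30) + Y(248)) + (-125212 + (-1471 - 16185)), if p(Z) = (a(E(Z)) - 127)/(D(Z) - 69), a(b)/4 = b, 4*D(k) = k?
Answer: -5847498/41 ≈ -1.4262e+5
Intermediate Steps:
D(k) = k/4
E(L) = 1 + 2*L (E(L) = (1 + L) + L = 1 + 2*L)
a(b) = 4*b
p(Z) = (-123 + 8*Z)/(-69 + Z/4) (p(Z) = (4*(1 + 2*Z) - 127)/(Z/4 - 69) = ((4 + 8*Z) - 127)/(-69 + Z/4) = (-123 + 8*Z)/(-69 + Z/4))
(p(30) + Y(248)) + (-125212 + (-1471 - 16185)) = (4*(-123 + 8*30)/(-276 + 30) + 248) + (-125212 + (-1471 - 16185)) = (4*(-123 + 240)/(-246) + 248) + (-125212 - 17656) = (4*(-1/246)*117 + 248) - 142868 = (-78/41 + 248) - 142868 = 10090/41 - 142868 = -5847498/41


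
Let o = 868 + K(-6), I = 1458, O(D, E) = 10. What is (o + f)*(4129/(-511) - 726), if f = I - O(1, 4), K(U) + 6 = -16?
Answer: -860513810/511 ≈ -1.6840e+6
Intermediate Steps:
K(U) = -22 (K(U) = -6 - 16 = -22)
o = 846 (o = 868 - 22 = 846)
f = 1448 (f = 1458 - 1*10 = 1458 - 10 = 1448)
(o + f)*(4129/(-511) - 726) = (846 + 1448)*(4129/(-511) - 726) = 2294*(4129*(-1/511) - 726) = 2294*(-4129/511 - 726) = 2294*(-375115/511) = -860513810/511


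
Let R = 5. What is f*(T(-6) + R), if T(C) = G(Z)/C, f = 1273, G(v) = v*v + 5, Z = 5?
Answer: 0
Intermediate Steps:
G(v) = 5 + v**2 (G(v) = v**2 + 5 = 5 + v**2)
T(C) = 30/C (T(C) = (5 + 5**2)/C = (5 + 25)/C = 30/C)
f*(T(-6) + R) = 1273*(30/(-6) + 5) = 1273*(30*(-1/6) + 5) = 1273*(-5 + 5) = 1273*0 = 0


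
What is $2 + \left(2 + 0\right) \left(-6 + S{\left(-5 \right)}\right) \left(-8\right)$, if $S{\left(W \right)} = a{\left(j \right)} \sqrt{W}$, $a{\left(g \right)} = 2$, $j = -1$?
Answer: $98 - 32 i \sqrt{5} \approx 98.0 - 71.554 i$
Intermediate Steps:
$S{\left(W \right)} = 2 \sqrt{W}$
$2 + \left(2 + 0\right) \left(-6 + S{\left(-5 \right)}\right) \left(-8\right) = 2 + \left(2 + 0\right) \left(-6 + 2 \sqrt{-5}\right) \left(-8\right) = 2 + 2 \left(-6 + 2 i \sqrt{5}\right) \left(-8\right) = 2 + \left(-12 + 4 i \sqrt{5}\right) \left(-8\right) = 2 + \left(96 - 32 i \sqrt{5}\right) = 98 - 32 i \sqrt{5}$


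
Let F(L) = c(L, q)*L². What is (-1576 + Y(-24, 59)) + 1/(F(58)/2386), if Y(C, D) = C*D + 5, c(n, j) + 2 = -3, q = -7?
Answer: -25121863/8410 ≈ -2987.1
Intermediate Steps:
c(n, j) = -5 (c(n, j) = -2 - 3 = -5)
Y(C, D) = 5 + C*D
F(L) = -5*L²
(-1576 + Y(-24, 59)) + 1/(F(58)/2386) = (-1576 + (5 - 24*59)) + 1/(-5*58²/2386) = (-1576 + (5 - 1416)) + 1/(-5*3364*(1/2386)) = (-1576 - 1411) + 1/(-16820*1/2386) = -2987 + 1/(-8410/1193) = -2987 - 1193/8410 = -25121863/8410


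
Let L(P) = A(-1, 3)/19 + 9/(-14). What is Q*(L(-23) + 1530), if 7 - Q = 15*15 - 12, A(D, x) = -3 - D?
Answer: -41898443/133 ≈ -3.1503e+5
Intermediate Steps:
L(P) = -199/266 (L(P) = (-3 - 1*(-1))/19 + 9/(-14) = (-3 + 1)*(1/19) + 9*(-1/14) = -2*1/19 - 9/14 = -2/19 - 9/14 = -199/266)
Q = -206 (Q = 7 - (15*15 - 12) = 7 - (225 - 12) = 7 - 1*213 = 7 - 213 = -206)
Q*(L(-23) + 1530) = -206*(-199/266 + 1530) = -206*406781/266 = -41898443/133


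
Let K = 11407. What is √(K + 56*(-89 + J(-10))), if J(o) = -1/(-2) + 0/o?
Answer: √6451 ≈ 80.318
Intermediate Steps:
J(o) = ½ (J(o) = -1*(-½) + 0 = ½ + 0 = ½)
√(K + 56*(-89 + J(-10))) = √(11407 + 56*(-89 + ½)) = √(11407 + 56*(-177/2)) = √(11407 - 4956) = √6451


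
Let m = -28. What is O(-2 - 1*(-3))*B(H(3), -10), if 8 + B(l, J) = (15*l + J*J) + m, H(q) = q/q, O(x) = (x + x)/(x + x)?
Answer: 79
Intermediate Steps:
O(x) = 1 (O(x) = (2*x)/((2*x)) = (2*x)*(1/(2*x)) = 1)
H(q) = 1
B(l, J) = -36 + J² + 15*l (B(l, J) = -8 + ((15*l + J*J) - 28) = -8 + ((15*l + J²) - 28) = -8 + ((J² + 15*l) - 28) = -8 + (-28 + J² + 15*l) = -36 + J² + 15*l)
O(-2 - 1*(-3))*B(H(3), -10) = 1*(-36 + (-10)² + 15*1) = 1*(-36 + 100 + 15) = 1*79 = 79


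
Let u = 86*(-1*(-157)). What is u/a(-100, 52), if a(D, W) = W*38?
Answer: 6751/988 ≈ 6.8330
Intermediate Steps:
a(D, W) = 38*W
u = 13502 (u = 86*157 = 13502)
u/a(-100, 52) = 13502/((38*52)) = 13502/1976 = 13502*(1/1976) = 6751/988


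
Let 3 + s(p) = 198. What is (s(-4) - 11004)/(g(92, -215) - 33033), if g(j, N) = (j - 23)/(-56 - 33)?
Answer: 320667/980002 ≈ 0.32721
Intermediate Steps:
s(p) = 195 (s(p) = -3 + 198 = 195)
g(j, N) = 23/89 - j/89 (g(j, N) = (-23 + j)/(-89) = (-23 + j)*(-1/89) = 23/89 - j/89)
(s(-4) - 11004)/(g(92, -215) - 33033) = (195 - 11004)/((23/89 - 1/89*92) - 33033) = -10809/((23/89 - 92/89) - 33033) = -10809/(-69/89 - 33033) = -10809/(-2940006/89) = -10809*(-89/2940006) = 320667/980002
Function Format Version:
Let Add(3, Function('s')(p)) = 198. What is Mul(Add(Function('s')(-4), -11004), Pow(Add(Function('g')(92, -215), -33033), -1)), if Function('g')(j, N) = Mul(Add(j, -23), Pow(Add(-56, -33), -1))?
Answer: Rational(320667, 980002) ≈ 0.32721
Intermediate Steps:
Function('s')(p) = 195 (Function('s')(p) = Add(-3, 198) = 195)
Function('g')(j, N) = Add(Rational(23, 89), Mul(Rational(-1, 89), j)) (Function('g')(j, N) = Mul(Add(-23, j), Pow(-89, -1)) = Mul(Add(-23, j), Rational(-1, 89)) = Add(Rational(23, 89), Mul(Rational(-1, 89), j)))
Mul(Add(Function('s')(-4), -11004), Pow(Add(Function('g')(92, -215), -33033), -1)) = Mul(Add(195, -11004), Pow(Add(Add(Rational(23, 89), Mul(Rational(-1, 89), 92)), -33033), -1)) = Mul(-10809, Pow(Add(Add(Rational(23, 89), Rational(-92, 89)), -33033), -1)) = Mul(-10809, Pow(Add(Rational(-69, 89), -33033), -1)) = Mul(-10809, Pow(Rational(-2940006, 89), -1)) = Mul(-10809, Rational(-89, 2940006)) = Rational(320667, 980002)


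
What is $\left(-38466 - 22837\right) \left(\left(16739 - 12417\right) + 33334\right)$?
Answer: $-2308425768$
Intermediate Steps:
$\left(-38466 - 22837\right) \left(\left(16739 - 12417\right) + 33334\right) = \left(-38466 - 22837\right) \left(4322 + 33334\right) = \left(-61303\right) 37656 = -2308425768$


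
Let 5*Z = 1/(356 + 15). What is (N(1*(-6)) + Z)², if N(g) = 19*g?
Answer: 44719137961/3441025 ≈ 12996.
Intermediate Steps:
Z = 1/1855 (Z = 1/(5*(356 + 15)) = (⅕)/371 = (⅕)*(1/371) = 1/1855 ≈ 0.00053908)
(N(1*(-6)) + Z)² = (19*(1*(-6)) + 1/1855)² = (19*(-6) + 1/1855)² = (-114 + 1/1855)² = (-211469/1855)² = 44719137961/3441025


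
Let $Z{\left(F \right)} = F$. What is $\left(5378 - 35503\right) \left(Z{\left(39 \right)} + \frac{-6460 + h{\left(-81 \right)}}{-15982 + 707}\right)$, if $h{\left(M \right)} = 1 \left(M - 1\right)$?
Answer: $- \frac{725731735}{611} \approx -1.1878 \cdot 10^{6}$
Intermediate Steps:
$h{\left(M \right)} = -1 + M$ ($h{\left(M \right)} = 1 \left(-1 + M\right) = -1 + M$)
$\left(5378 - 35503\right) \left(Z{\left(39 \right)} + \frac{-6460 + h{\left(-81 \right)}}{-15982 + 707}\right) = \left(5378 - 35503\right) \left(39 + \frac{-6460 - 82}{-15982 + 707}\right) = - 30125 \left(39 + \frac{-6460 - 82}{-15275}\right) = - 30125 \left(39 - - \frac{6542}{15275}\right) = - 30125 \left(39 + \frac{6542}{15275}\right) = \left(-30125\right) \frac{602267}{15275} = - \frac{725731735}{611}$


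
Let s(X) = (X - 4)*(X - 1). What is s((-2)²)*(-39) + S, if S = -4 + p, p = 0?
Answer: -4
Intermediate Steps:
S = -4 (S = -4 + 0 = -4)
s(X) = (-1 + X)*(-4 + X) (s(X) = (-4 + X)*(-1 + X) = (-1 + X)*(-4 + X))
s((-2)²)*(-39) + S = (4 + ((-2)²)² - 5*(-2)²)*(-39) - 4 = (4 + 4² - 5*4)*(-39) - 4 = (4 + 16 - 20)*(-39) - 4 = 0*(-39) - 4 = 0 - 4 = -4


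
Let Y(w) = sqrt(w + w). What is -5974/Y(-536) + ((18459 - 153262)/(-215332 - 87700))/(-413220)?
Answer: -134803/125218883040 + 2987*I*sqrt(67)/134 ≈ -1.0765e-6 + 182.46*I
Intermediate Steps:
Y(w) = sqrt(2)*sqrt(w) (Y(w) = sqrt(2*w) = sqrt(2)*sqrt(w))
-5974/Y(-536) + ((18459 - 153262)/(-215332 - 87700))/(-413220) = -5974*(-I*sqrt(67)/268) + ((18459 - 153262)/(-215332 - 87700))/(-413220) = -5974*(-I*sqrt(67)/268) - 134803/(-303032)*(-1/413220) = -5974*(-I*sqrt(67)/268) - 134803*(-1/303032)*(-1/413220) = -(-2987)*I*sqrt(67)/134 + (134803/303032)*(-1/413220) = 2987*I*sqrt(67)/134 - 134803/125218883040 = -134803/125218883040 + 2987*I*sqrt(67)/134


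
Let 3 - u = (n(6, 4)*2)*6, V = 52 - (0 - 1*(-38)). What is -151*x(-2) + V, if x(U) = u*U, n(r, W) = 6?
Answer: -20824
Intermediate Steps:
V = 14 (V = 52 - (0 + 38) = 52 - 1*38 = 52 - 38 = 14)
u = -69 (u = 3 - 6*2*6 = 3 - 12*6 = 3 - 1*72 = 3 - 72 = -69)
x(U) = -69*U
-151*x(-2) + V = -(-10419)*(-2) + 14 = -151*138 + 14 = -20838 + 14 = -20824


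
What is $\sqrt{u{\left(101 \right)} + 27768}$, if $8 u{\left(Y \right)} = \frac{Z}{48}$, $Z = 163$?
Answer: $\frac{5 \sqrt{2559138}}{48} \approx 166.64$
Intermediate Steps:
$u{\left(Y \right)} = \frac{163}{384}$ ($u{\left(Y \right)} = \frac{163 \cdot \frac{1}{48}}{8} = \frac{1}{8} \cdot \frac{163}{48} = \frac{163}{384}$)
$\sqrt{u{\left(101 \right)} + 27768} = \sqrt{\frac{163}{384} + 27768} = \sqrt{\frac{10663075}{384}} = \frac{5 \sqrt{2559138}}{48}$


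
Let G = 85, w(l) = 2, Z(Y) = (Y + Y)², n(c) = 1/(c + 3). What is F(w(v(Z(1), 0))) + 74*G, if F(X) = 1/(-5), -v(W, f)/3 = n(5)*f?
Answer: 31449/5 ≈ 6289.8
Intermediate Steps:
n(c) = 1/(3 + c)
Z(Y) = 4*Y² (Z(Y) = (2*Y)² = 4*Y²)
v(W, f) = -3*f/8 (v(W, f) = -3*f/(3 + 5) = -3*f/8)
F(X) = -⅕
F(w(v(Z(1), 0))) + 74*G = -⅕ + 74*85 = -⅕ + 6290 = 31449/5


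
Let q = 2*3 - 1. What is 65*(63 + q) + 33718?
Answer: 38138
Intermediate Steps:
q = 5 (q = 6 - 1 = 5)
65*(63 + q) + 33718 = 65*(63 + 5) + 33718 = 65*68 + 33718 = 4420 + 33718 = 38138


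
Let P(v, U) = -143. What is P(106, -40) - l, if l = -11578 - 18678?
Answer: 30113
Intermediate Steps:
l = -30256
P(106, -40) - l = -143 - 1*(-30256) = -143 + 30256 = 30113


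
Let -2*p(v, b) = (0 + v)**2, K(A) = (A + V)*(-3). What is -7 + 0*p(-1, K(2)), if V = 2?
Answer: -7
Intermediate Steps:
K(A) = -6 - 3*A (K(A) = (A + 2)*(-3) = (2 + A)*(-3) = -6 - 3*A)
p(v, b) = -v**2/2 (p(v, b) = -(0 + v)**2/2 = -v**2/2)
-7 + 0*p(-1, K(2)) = -7 + 0*(-1/2*(-1)**2) = -7 + 0*(-1/2*1) = -7 + 0*(-1/2) = -7 + 0 = -7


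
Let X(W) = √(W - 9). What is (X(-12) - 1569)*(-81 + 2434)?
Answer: -3691857 + 2353*I*√21 ≈ -3.6919e+6 + 10783.0*I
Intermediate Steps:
X(W) = √(-9 + W)
(X(-12) - 1569)*(-81 + 2434) = (√(-9 - 12) - 1569)*(-81 + 2434) = (√(-21) - 1569)*2353 = (I*√21 - 1569)*2353 = (-1569 + I*√21)*2353 = -3691857 + 2353*I*√21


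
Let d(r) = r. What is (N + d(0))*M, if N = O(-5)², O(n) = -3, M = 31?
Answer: 279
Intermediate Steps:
N = 9 (N = (-3)² = 9)
(N + d(0))*M = (9 + 0)*31 = 9*31 = 279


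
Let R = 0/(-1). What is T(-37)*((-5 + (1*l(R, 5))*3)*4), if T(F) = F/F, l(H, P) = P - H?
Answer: 40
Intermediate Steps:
R = 0 (R = 0*(-1) = 0)
T(F) = 1
T(-37)*((-5 + (1*l(R, 5))*3)*4) = 1*((-5 + (1*(5 - 1*0))*3)*4) = 1*((-5 + (1*(5 + 0))*3)*4) = 1*((-5 + (1*5)*3)*4) = 1*((-5 + 5*3)*4) = 1*((-5 + 15)*4) = 1*(10*4) = 1*40 = 40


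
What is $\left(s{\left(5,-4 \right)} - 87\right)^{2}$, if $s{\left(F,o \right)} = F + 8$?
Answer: $5476$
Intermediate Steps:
$s{\left(F,o \right)} = 8 + F$
$\left(s{\left(5,-4 \right)} - 87\right)^{2} = \left(\left(8 + 5\right) - 87\right)^{2} = \left(13 - 87\right)^{2} = \left(-74\right)^{2} = 5476$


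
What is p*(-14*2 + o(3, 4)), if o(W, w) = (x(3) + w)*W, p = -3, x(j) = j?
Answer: 21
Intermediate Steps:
o(W, w) = W*(3 + w) (o(W, w) = (3 + w)*W = W*(3 + w))
p*(-14*2 + o(3, 4)) = -3*(-14*2 + 3*(3 + 4)) = -3*(-28 + 3*7) = -3*(-28 + 21) = -3*(-7) = 21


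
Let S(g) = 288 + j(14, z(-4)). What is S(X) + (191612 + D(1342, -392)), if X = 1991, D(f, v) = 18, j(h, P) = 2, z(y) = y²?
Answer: 191920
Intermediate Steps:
S(g) = 290 (S(g) = 288 + 2 = 290)
S(X) + (191612 + D(1342, -392)) = 290 + (191612 + 18) = 290 + 191630 = 191920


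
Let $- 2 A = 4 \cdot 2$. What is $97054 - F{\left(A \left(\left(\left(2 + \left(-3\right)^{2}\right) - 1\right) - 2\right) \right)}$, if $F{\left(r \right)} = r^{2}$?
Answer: $96030$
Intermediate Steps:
$A = -4$ ($A = - \frac{4 \cdot 2}{2} = \left(- \frac{1}{2}\right) 8 = -4$)
$97054 - F{\left(A \left(\left(\left(2 + \left(-3\right)^{2}\right) - 1\right) - 2\right) \right)} = 97054 - \left(- 4 \left(\left(\left(2 + \left(-3\right)^{2}\right) - 1\right) - 2\right)\right)^{2} = 97054 - \left(- 4 \left(\left(\left(2 + 9\right) - 1\right) - 2\right)\right)^{2} = 97054 - \left(- 4 \left(\left(11 - 1\right) - 2\right)\right)^{2} = 97054 - \left(- 4 \left(10 - 2\right)\right)^{2} = 97054 - \left(\left(-4\right) 8\right)^{2} = 97054 - \left(-32\right)^{2} = 97054 - 1024 = 96030$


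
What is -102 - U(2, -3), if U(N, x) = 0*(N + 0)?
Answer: -102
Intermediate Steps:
U(N, x) = 0 (U(N, x) = 0*N = 0)
-102 - U(2, -3) = -102 - 1*0 = -102 + 0 = -102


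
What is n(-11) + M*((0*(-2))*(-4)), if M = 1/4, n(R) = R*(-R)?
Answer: -121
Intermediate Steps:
n(R) = -R²
M = ¼ (M = 1*(¼) = ¼ ≈ 0.25000)
n(-11) + M*((0*(-2))*(-4)) = -1*(-11)² + ((0*(-2))*(-4))/4 = -1*121 + (0*(-4))/4 = -121 + (¼)*0 = -121 + 0 = -121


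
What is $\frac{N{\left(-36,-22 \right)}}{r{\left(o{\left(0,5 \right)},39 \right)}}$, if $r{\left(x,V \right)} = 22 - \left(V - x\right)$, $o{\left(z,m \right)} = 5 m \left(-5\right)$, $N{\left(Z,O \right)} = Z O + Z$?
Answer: $- \frac{378}{71} \approx -5.3239$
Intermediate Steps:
$N{\left(Z,O \right)} = Z + O Z$ ($N{\left(Z,O \right)} = O Z + Z = Z + O Z$)
$o{\left(z,m \right)} = - 25 m$
$r{\left(x,V \right)} = 22 + x - V$ ($r{\left(x,V \right)} = 22 - \left(V - x\right) = 22 + x - V$)
$\frac{N{\left(-36,-22 \right)}}{r{\left(o{\left(0,5 \right)},39 \right)}} = \frac{\left(-36\right) \left(1 - 22\right)}{22 - 125 - 39} = \frac{\left(-36\right) \left(-21\right)}{22 - 125 - 39} = \frac{756}{-142} = 756 \left(- \frac{1}{142}\right) = - \frac{378}{71}$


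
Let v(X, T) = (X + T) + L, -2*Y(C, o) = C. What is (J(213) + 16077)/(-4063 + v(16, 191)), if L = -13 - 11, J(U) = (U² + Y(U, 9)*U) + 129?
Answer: -77781/7760 ≈ -10.023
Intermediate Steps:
Y(C, o) = -C/2
J(U) = 129 + U²/2 (J(U) = (U² + (-U/2)*U) + 129 = (U² - U²/2) + 129 = U²/2 + 129 = 129 + U²/2)
L = -24
v(X, T) = -24 + T + X (v(X, T) = (X + T) - 24 = (T + X) - 24 = -24 + T + X)
(J(213) + 16077)/(-4063 + v(16, 191)) = ((129 + (½)*213²) + 16077)/(-4063 + (-24 + 191 + 16)) = ((129 + (½)*45369) + 16077)/(-4063 + 183) = ((129 + 45369/2) + 16077)/(-3880) = (45627/2 + 16077)*(-1/3880) = (77781/2)*(-1/3880) = -77781/7760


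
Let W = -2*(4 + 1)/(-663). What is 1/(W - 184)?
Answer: -663/121982 ≈ -0.0054352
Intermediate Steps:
W = 10/663 (W = -2*5*(-1/663) = -10*(-1/663) = 10/663 ≈ 0.015083)
1/(W - 184) = 1/(10/663 - 184) = 1/(-121982/663) = -663/121982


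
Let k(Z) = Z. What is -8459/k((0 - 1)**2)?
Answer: -8459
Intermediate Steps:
-8459/k((0 - 1)**2) = -8459/(0 - 1)**2 = -8459/((-1)**2) = -8459/1 = -8459*1 = -8459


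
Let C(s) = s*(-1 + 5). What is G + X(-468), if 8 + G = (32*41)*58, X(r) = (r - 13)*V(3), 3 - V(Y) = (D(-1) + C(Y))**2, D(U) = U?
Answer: 132846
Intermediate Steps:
C(s) = 4*s (C(s) = s*4 = 4*s)
V(Y) = 3 - (-1 + 4*Y)**2
X(r) = 1534 - 118*r (X(r) = (r - 13)*(3 - (-1 + 4*3)**2) = (-13 + r)*(3 - (-1 + 12)**2) = (-13 + r)*(3 - 1*11**2) = (-13 + r)*(3 - 1*121) = (-13 + r)*(3 - 121) = (-13 + r)*(-118) = 1534 - 118*r)
G = 76088 (G = -8 + (32*41)*58 = -8 + 1312*58 = -8 + 76096 = 76088)
G + X(-468) = 76088 + (1534 - 118*(-468)) = 76088 + (1534 + 55224) = 76088 + 56758 = 132846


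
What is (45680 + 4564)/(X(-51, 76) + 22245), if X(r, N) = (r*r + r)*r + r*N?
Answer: -16748/37227 ≈ -0.44989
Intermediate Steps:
X(r, N) = N*r + r*(r + r²) (X(r, N) = (r² + r)*r + N*r = (r + r²)*r + N*r = r*(r + r²) + N*r = N*r + r*(r + r²))
(45680 + 4564)/(X(-51, 76) + 22245) = (45680 + 4564)/(-51*(76 - 51 + (-51)²) + 22245) = 50244/(-51*(76 - 51 + 2601) + 22245) = 50244/(-51*2626 + 22245) = 50244/(-133926 + 22245) = 50244/(-111681) = 50244*(-1/111681) = -16748/37227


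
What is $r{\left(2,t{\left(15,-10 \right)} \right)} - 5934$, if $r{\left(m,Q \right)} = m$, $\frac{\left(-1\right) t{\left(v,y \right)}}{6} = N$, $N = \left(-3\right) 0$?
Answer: $-5932$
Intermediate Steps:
$N = 0$
$t{\left(v,y \right)} = 0$ ($t{\left(v,y \right)} = \left(-6\right) 0 = 0$)
$r{\left(2,t{\left(15,-10 \right)} \right)} - 5934 = 2 - 5934 = -5932$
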